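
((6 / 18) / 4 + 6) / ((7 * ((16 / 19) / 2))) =1387 / 672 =2.06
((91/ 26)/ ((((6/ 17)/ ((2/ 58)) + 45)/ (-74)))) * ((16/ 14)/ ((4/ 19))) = -23902/ 939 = -25.45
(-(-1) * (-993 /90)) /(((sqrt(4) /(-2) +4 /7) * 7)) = 331 /90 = 3.68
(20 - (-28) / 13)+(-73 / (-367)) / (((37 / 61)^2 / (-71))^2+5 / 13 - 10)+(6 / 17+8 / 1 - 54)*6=-178144026218343681857 / 707625012601567424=-251.75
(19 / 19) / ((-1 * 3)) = -1 / 3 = -0.33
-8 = -8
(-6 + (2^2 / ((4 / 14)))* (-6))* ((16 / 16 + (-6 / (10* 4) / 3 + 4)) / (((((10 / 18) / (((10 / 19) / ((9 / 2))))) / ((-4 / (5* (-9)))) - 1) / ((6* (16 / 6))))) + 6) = -567108 / 839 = -675.93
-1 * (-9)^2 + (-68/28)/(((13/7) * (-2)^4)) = -16865/208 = -81.08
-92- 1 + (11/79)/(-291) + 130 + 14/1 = 1172428/22989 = 51.00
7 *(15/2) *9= 945/2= 472.50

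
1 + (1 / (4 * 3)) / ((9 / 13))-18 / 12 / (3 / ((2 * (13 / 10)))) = -97 / 540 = -0.18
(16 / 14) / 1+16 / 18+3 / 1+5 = 632 / 63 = 10.03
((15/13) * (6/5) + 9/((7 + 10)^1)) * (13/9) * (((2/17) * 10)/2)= 470/289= 1.63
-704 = -704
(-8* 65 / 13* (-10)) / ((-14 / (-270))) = 54000 / 7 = 7714.29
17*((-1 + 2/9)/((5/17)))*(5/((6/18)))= -2023/3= -674.33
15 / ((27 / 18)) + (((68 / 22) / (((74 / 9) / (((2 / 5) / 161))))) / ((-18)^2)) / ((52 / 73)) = 3066664841 / 306666360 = 10.00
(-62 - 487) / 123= -183 / 41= -4.46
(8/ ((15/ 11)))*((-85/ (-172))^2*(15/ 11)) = 7225/ 3698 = 1.95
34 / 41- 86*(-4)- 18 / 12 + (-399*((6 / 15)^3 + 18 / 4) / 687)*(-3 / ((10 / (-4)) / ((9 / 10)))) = 9989500027 / 29340625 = 340.47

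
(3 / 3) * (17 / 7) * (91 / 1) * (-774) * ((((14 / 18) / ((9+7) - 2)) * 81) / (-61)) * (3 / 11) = 2309229 / 671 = 3441.47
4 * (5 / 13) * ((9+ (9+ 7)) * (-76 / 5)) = -7600 / 13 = -584.62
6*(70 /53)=420 /53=7.92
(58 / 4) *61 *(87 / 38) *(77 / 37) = 4214.27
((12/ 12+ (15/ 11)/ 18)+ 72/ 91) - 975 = -973.13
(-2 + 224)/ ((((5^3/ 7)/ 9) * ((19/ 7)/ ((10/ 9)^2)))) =14504/ 285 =50.89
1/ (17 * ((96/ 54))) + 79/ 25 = 21713/ 6800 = 3.19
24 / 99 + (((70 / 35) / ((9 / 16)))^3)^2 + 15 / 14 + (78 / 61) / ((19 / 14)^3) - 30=68220115077397543 / 34242574975686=1992.26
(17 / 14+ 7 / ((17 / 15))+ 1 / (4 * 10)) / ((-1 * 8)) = -35299 / 38080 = -0.93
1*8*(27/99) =24/11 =2.18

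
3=3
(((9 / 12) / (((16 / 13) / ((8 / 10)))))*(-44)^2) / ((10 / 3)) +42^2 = 2047.14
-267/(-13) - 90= -903/13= -69.46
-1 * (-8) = 8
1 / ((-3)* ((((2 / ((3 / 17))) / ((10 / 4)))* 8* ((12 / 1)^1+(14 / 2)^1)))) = -5 / 10336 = -0.00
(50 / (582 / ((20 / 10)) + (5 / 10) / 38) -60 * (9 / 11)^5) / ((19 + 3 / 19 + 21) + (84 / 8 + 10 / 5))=-2954393986840 / 7127491898967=-0.41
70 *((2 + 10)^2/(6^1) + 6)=2100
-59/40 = -1.48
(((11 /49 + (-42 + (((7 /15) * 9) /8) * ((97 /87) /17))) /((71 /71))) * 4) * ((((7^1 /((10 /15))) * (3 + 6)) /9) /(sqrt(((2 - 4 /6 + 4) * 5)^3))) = -363002121 * sqrt(15) /110432000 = -12.73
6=6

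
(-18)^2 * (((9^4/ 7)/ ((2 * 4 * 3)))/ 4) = 177147/ 56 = 3163.34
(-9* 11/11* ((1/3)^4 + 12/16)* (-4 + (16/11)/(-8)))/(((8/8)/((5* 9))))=28405/22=1291.14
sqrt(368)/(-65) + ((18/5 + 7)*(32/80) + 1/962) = 101997/24050 - 4*sqrt(23)/65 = 3.95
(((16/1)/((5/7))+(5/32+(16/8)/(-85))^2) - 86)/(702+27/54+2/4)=-470407919/5201075200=-0.09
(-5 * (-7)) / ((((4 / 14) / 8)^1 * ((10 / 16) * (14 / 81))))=9072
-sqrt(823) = -28.69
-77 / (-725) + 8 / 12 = 1681 / 2175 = 0.77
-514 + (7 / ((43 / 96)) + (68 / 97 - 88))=-2442834 / 4171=-585.67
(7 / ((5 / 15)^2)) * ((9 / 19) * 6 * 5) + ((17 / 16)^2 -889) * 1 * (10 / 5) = -2141325 / 2432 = -880.48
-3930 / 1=-3930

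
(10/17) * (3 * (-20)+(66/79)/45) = -142156/4029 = -35.28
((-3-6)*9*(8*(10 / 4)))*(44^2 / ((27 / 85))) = -9873600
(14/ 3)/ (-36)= -7/ 54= -0.13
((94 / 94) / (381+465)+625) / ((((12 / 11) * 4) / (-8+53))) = 6445.32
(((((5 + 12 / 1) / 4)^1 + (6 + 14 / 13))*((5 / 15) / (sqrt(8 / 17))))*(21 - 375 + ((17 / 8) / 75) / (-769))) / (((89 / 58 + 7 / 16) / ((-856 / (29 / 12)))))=41175602360764*sqrt(34) / 686044125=349967.22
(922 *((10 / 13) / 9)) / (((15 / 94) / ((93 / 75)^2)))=759.32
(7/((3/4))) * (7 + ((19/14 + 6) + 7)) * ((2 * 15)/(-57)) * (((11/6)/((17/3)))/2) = -16445/969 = -16.97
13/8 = 1.62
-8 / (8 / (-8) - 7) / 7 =1 / 7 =0.14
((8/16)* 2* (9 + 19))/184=7/46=0.15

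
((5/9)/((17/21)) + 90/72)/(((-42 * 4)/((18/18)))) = -395/34272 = -0.01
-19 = -19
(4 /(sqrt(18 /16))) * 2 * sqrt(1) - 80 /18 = -40 /9 + 16 * sqrt(2) /3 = 3.10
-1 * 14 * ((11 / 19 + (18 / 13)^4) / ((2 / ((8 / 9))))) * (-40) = 5171521600 / 4883931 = 1058.89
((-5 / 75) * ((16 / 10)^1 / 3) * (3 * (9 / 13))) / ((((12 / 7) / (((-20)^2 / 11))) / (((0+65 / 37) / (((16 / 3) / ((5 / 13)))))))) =-0.20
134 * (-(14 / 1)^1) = -1876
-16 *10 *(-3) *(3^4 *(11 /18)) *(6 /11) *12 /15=10368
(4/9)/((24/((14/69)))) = 7/1863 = 0.00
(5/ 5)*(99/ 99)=1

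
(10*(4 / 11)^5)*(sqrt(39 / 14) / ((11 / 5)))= 25600*sqrt(546) / 12400927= 0.05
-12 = -12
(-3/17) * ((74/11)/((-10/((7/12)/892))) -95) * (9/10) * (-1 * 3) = -1510073793/33360800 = -45.26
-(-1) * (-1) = -1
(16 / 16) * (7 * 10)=70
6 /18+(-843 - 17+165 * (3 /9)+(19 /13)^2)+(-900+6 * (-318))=-1830539 /507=-3610.53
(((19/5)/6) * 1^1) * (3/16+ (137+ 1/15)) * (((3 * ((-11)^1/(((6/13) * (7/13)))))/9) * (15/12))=-1163509061/725760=-1603.16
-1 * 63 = -63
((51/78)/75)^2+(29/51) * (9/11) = 0.47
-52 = -52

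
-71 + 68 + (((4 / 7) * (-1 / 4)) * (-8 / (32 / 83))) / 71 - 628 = -1254345 / 1988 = -630.96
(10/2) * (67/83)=335/83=4.04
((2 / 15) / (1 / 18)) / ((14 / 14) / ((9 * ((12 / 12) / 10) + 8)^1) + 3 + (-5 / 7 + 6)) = 623 / 2180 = 0.29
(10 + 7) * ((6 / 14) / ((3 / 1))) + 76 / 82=963 / 287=3.36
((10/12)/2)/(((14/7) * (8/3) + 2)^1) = 5/88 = 0.06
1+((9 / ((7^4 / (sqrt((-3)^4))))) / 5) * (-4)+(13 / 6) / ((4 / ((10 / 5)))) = 296237 / 144060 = 2.06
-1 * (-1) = 1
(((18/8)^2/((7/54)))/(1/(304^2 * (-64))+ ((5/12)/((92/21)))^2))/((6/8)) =380153585664/66037699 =5756.61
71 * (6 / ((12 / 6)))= 213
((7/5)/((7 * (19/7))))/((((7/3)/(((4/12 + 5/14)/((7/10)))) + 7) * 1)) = 0.01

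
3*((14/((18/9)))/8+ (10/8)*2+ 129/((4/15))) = 11691/8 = 1461.38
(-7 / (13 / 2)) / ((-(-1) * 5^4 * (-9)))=14 / 73125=0.00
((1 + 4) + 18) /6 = 23 /6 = 3.83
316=316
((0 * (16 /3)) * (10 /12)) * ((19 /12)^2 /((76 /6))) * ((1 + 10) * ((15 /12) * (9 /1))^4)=0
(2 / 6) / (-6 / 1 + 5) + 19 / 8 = 49 / 24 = 2.04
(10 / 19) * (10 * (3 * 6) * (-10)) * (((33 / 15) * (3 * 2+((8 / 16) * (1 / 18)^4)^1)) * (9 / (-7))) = 49488725 / 3078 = 16078.21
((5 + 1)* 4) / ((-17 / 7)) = -168 / 17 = -9.88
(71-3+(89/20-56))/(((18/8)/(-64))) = -21056/45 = -467.91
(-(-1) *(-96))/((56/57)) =-684/7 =-97.71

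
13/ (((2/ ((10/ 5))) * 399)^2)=13/ 159201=0.00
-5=-5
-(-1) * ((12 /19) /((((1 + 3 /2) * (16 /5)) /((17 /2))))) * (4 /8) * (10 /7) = 255 /532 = 0.48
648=648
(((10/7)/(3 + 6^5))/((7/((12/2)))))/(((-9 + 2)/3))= -60/889399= -0.00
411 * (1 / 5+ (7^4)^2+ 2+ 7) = 11846684961 / 5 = 2369336992.20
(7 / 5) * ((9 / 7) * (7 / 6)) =21 / 10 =2.10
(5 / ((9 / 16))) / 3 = 80 / 27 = 2.96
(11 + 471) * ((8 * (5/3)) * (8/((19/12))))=616960/19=32471.58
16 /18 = 8 /9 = 0.89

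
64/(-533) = -64/533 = -0.12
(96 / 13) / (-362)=-48 / 2353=-0.02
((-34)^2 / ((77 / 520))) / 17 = 35360 / 77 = 459.22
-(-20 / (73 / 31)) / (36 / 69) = 3565 / 219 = 16.28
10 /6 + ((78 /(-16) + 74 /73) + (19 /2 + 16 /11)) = 168821 /19272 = 8.76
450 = 450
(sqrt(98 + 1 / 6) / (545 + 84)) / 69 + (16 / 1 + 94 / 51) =sqrt(3534) / 260406 + 910 / 51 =17.84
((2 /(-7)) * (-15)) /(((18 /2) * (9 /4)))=40 /189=0.21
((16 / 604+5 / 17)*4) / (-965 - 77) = -1646 / 1337407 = -0.00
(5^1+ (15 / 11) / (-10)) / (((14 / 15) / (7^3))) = 78645 / 44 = 1787.39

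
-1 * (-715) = 715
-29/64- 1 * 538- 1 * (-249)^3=988013475/64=15437710.55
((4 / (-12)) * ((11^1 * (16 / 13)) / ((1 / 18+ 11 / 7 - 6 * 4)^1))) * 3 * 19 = 421344 / 36647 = 11.50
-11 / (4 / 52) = -143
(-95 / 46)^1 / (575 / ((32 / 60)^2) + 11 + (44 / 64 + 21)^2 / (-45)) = -547200 / 535757653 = -0.00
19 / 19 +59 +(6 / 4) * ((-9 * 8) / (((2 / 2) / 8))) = -804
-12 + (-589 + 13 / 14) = -8401 / 14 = -600.07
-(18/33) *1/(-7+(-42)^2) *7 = -6/2761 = -0.00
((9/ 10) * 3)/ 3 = 9/ 10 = 0.90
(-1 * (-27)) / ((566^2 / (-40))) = -270 / 80089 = -0.00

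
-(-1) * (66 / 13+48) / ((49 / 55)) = 59.58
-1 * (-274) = 274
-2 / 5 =-0.40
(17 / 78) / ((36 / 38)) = 323 / 1404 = 0.23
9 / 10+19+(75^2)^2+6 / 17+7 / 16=31640645.69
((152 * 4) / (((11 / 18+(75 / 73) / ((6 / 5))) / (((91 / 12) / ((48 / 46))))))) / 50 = 2902991 / 48200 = 60.23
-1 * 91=-91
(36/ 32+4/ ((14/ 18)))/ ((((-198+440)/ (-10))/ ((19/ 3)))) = -11115/ 6776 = -1.64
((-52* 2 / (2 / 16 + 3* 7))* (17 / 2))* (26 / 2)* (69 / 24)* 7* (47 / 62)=-257278 / 31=-8299.29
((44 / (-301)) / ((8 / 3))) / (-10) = 33 / 6020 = 0.01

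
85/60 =17/12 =1.42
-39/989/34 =-39/33626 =-0.00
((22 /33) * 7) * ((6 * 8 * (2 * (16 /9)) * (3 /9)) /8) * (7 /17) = 6272 /459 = 13.66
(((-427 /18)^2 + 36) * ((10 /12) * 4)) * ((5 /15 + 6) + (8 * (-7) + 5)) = -64987655 /729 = -89146.30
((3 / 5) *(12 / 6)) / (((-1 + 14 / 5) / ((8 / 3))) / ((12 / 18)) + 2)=96 / 241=0.40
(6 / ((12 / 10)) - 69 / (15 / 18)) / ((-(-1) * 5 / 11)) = -4279 / 25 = -171.16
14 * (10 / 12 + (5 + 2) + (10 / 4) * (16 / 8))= 539 / 3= 179.67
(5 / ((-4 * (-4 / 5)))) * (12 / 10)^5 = 486 / 125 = 3.89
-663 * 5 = -3315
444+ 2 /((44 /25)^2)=430417 /968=444.65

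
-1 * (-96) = 96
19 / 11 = 1.73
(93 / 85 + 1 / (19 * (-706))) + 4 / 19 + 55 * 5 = 315039707 / 1140190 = 276.30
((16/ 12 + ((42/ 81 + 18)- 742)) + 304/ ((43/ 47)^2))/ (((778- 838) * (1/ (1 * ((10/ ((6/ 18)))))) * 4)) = 8960165/ 199692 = 44.87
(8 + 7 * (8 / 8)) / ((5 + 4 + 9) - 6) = 5 / 4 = 1.25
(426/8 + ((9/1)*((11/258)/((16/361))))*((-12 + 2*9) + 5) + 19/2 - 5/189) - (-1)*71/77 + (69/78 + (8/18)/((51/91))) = 4833679661/30105504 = 160.56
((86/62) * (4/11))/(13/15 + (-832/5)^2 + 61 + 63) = 12900/711338617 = 0.00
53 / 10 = 5.30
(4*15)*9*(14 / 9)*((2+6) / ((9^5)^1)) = 2240 / 19683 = 0.11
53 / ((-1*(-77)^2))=-53 / 5929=-0.01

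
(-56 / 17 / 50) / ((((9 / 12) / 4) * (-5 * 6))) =224 / 19125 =0.01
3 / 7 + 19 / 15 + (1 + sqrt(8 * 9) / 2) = 283 / 105 + 3 * sqrt(2) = 6.94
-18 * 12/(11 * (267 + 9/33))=-0.07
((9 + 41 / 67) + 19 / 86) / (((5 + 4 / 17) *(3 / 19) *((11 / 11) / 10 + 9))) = 91501055 / 69999657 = 1.31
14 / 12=7 / 6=1.17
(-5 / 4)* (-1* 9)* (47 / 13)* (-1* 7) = -14805 / 52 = -284.71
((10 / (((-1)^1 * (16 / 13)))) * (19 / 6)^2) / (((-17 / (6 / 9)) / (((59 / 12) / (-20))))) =-276887 / 352512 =-0.79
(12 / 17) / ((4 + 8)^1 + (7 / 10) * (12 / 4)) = 40 / 799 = 0.05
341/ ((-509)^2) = 341/ 259081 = 0.00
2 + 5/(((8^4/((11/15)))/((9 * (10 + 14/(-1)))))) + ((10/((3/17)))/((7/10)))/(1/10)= 17450315/21504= 811.49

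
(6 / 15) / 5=2 / 25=0.08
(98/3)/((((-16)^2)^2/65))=3185/98304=0.03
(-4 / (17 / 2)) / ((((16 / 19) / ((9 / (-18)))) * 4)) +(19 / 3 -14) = -6199 / 816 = -7.60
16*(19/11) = 304/11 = 27.64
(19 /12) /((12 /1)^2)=19 /1728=0.01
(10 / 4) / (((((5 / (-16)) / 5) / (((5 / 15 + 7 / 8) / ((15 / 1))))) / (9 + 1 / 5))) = -1334 / 45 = -29.64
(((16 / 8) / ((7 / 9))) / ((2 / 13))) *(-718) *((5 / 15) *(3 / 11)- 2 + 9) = -6552468 / 77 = -85096.99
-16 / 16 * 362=-362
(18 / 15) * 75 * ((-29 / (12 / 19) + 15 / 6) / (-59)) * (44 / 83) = 171930 / 4897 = 35.11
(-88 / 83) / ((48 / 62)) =-1.37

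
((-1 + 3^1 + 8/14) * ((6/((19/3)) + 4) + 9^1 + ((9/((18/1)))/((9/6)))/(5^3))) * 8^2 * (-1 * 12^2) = -5496090624/16625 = -330591.92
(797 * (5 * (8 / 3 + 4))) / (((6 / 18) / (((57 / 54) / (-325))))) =-258.85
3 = 3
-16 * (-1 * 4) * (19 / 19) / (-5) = -64 / 5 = -12.80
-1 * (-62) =62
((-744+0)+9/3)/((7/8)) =-5928/7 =-846.86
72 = 72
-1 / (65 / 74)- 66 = -4364 / 65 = -67.14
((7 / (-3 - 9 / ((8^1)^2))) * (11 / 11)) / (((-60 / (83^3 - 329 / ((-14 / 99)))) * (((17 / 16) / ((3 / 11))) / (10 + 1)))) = 1028811392 / 17085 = 60217.23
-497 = -497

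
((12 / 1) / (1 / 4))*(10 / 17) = 480 / 17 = 28.24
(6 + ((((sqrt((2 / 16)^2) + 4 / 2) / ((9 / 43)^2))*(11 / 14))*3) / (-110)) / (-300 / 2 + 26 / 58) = -4350203 / 131150880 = -0.03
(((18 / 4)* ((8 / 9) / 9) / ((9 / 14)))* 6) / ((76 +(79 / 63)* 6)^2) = 1372 / 2307387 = 0.00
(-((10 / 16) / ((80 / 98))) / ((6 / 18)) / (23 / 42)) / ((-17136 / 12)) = 0.00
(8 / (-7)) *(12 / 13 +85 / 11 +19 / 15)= -170176 / 15015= -11.33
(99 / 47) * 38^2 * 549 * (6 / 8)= 58862133 / 47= 1252385.81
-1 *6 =-6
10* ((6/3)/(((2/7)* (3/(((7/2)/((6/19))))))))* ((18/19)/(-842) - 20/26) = -19626215/98514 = -199.22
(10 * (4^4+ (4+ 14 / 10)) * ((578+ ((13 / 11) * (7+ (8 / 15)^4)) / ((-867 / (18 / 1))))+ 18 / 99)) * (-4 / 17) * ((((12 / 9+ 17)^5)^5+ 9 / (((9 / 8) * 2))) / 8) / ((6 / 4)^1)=-2617224880042973504594316275742076873780607387975690994532 / 2318119677456482480625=-1129029232396956802973384000000000000.00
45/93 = 15/31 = 0.48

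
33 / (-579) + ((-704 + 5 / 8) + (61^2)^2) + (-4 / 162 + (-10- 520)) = 1731461997797 / 125064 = 13844607.54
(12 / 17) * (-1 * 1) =-12 / 17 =-0.71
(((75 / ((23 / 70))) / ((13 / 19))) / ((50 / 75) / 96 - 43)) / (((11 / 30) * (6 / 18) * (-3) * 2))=215460000 / 20362199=10.58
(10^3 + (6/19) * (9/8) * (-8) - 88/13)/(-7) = -244626/1729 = -141.48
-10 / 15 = -2 / 3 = -0.67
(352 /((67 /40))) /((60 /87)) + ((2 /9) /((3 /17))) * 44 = 651464 /1809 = 360.12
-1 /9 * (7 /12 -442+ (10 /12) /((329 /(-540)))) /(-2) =-1748113 /71064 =-24.60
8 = 8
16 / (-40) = -0.40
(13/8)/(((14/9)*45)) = 0.02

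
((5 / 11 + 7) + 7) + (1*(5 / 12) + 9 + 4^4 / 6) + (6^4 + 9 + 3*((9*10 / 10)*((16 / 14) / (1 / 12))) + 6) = 1614989 / 924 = 1747.82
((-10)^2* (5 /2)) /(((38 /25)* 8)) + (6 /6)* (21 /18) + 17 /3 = 12491 /456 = 27.39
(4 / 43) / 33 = 4 / 1419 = 0.00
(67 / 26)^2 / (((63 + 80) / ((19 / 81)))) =85291 / 7830108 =0.01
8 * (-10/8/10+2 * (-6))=-97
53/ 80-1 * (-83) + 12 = 7653/ 80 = 95.66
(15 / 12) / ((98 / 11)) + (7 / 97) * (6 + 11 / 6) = 80489 / 114072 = 0.71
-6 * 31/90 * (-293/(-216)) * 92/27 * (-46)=4804907/10935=439.41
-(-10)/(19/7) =70/19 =3.68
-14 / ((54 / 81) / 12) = -252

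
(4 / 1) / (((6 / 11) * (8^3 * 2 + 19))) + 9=28183 / 3129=9.01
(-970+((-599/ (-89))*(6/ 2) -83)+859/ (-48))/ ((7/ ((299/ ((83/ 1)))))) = -1342094689/ 2482032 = -540.72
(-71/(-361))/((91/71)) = 0.15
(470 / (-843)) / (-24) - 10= -100925 / 10116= -9.98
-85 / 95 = -17 / 19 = -0.89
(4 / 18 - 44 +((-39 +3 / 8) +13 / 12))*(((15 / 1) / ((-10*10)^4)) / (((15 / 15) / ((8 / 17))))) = -1171 / 204000000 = -0.00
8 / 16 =1 / 2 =0.50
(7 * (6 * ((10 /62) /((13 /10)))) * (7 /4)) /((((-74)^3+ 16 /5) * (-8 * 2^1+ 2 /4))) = 6125 /4218686212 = 0.00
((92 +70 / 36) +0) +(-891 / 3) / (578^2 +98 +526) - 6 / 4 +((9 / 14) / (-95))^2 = 2798827159607 / 30276050175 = 92.44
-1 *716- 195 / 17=-12367 / 17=-727.47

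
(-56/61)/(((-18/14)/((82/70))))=2296/2745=0.84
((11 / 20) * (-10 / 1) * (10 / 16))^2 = 3025 / 256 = 11.82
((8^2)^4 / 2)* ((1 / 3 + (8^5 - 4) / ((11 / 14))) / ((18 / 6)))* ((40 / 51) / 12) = 6790326517760 / 891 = 7621017416.12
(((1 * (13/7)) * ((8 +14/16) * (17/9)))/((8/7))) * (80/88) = 78455/3168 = 24.76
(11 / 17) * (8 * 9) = 792 / 17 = 46.59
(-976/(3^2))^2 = 952576/81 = 11760.20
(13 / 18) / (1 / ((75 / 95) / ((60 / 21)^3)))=4459 / 182400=0.02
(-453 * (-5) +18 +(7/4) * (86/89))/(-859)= -406675/152902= -2.66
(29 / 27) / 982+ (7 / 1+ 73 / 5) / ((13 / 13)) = 2863657 / 132570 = 21.60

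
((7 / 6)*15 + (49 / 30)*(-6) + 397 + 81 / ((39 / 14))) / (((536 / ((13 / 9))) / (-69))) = -432331 / 5360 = -80.66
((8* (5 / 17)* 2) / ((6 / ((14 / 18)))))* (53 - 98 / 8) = 11410 / 459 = 24.86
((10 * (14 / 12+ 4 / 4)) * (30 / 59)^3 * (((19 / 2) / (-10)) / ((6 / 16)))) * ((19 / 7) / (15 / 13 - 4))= 366054000 / 53193161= 6.88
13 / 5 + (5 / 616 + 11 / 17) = 170441 / 52360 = 3.26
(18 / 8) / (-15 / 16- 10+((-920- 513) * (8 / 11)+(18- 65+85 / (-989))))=-391644 / 191506129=-0.00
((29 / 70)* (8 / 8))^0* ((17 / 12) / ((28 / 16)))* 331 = 5627 / 21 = 267.95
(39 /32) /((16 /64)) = 39 /8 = 4.88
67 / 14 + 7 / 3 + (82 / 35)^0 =341 / 42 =8.12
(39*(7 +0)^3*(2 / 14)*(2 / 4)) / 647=1911 / 1294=1.48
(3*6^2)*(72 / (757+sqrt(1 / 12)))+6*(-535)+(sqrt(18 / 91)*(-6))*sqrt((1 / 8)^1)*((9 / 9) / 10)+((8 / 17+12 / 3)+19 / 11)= -4106629760749 / 1285921769-9*sqrt(91) / 910-15552*sqrt(3) / 6876587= -3193.63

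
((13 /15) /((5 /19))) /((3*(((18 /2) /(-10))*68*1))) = -247 /13770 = -0.02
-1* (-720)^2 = -518400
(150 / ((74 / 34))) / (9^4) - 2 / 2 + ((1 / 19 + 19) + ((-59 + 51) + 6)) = 16.06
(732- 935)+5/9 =-1822/9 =-202.44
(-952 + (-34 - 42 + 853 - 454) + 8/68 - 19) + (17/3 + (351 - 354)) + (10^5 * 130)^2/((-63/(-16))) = 45967999999308974/1071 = 42920634919989.70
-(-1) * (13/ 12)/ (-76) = -13/ 912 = -0.01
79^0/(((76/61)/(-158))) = -4819/38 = -126.82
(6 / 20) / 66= 1 / 220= 0.00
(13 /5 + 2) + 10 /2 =48 /5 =9.60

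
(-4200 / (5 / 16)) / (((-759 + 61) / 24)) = 462.12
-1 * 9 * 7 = -63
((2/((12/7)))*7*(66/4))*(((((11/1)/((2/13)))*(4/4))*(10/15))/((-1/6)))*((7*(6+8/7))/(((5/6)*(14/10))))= -1651650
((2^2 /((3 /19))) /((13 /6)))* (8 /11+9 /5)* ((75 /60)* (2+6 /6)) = 15846 /143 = 110.81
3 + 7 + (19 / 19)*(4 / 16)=41 / 4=10.25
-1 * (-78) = 78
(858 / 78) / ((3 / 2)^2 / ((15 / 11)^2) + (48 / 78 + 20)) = 14300 / 28373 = 0.50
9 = 9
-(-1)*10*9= 90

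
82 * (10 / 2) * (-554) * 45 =-10221300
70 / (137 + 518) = 14 / 131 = 0.11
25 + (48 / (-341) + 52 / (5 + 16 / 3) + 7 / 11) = 10410 / 341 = 30.53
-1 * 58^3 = -195112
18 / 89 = 0.20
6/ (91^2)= 6/ 8281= 0.00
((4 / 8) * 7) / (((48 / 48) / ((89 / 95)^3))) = 4934783 / 1714750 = 2.88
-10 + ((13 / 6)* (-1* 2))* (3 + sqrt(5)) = -23 - 13* sqrt(5) / 3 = -32.69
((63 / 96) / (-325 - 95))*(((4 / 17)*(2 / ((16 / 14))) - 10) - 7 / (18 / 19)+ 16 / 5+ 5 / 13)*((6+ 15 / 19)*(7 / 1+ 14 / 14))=11454211 / 10077600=1.14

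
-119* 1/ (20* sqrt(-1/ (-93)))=-119* sqrt(93)/ 20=-57.38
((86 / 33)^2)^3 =404567235136 / 1291467969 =313.26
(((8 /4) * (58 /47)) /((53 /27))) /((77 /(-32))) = -100224 /191807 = -0.52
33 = 33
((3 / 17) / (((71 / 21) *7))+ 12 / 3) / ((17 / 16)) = 77392 / 20519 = 3.77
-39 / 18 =-13 / 6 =-2.17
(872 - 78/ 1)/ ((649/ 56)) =44464/ 649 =68.51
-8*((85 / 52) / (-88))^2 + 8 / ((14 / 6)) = 62768753 / 18322304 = 3.43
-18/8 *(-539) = 1212.75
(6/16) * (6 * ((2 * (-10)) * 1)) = -45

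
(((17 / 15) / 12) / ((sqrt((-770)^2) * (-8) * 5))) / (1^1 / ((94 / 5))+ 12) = -799 / 3140676000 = -0.00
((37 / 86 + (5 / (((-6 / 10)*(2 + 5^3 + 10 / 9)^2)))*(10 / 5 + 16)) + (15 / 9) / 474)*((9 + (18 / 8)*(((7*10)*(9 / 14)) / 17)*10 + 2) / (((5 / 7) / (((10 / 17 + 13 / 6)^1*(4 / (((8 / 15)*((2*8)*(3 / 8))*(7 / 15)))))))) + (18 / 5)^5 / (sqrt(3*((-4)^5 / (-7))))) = 37742875957413*sqrt(21) / 14112507415625 + 58169158201955405 / 187937954754768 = 321.77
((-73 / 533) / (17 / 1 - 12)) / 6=-73 / 15990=-0.00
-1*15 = -15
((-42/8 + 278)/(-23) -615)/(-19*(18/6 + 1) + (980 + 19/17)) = -980407/1415604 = -0.69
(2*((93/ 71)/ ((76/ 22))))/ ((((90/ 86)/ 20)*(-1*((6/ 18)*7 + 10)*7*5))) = -58652/ 1746955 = -0.03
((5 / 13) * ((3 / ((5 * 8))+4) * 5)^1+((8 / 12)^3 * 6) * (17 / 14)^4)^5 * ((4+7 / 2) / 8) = 62884540541013436794854723052612317995 / 305730503762685885490915242934272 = 205686.18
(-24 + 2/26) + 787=9920/13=763.08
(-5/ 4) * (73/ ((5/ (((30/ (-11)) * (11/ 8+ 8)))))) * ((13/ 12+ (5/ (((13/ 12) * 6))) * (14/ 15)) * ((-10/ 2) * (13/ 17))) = -38461875/ 11968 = -3213.73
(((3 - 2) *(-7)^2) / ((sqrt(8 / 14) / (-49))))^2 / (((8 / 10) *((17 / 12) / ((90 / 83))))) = 27238684725 / 2822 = 9652262.48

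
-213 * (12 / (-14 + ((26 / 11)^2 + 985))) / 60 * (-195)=335049 / 39389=8.51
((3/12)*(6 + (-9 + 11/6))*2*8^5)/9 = -57344/27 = -2123.85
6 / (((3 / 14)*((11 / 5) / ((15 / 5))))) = 420 / 11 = 38.18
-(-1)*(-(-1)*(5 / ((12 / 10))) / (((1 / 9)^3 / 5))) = 30375 / 2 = 15187.50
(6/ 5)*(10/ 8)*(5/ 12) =5/ 8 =0.62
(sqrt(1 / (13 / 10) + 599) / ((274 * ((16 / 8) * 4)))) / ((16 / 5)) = 5 * sqrt(101361) / 455936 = 0.00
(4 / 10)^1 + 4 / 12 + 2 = 41 / 15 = 2.73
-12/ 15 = -4/ 5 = -0.80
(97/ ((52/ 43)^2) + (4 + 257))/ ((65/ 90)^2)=71692857/ 114244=627.54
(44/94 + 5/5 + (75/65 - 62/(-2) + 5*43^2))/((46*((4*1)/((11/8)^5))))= 456518224569/1841954816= 247.84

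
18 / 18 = 1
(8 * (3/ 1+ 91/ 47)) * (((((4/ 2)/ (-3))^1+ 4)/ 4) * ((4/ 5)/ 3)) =3712/ 423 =8.78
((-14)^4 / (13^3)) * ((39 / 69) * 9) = 345744 / 3887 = 88.95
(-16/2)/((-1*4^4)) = 1/32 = 0.03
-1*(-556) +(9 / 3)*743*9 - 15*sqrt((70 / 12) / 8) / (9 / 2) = 20617 - 5*sqrt(105) / 18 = 20614.15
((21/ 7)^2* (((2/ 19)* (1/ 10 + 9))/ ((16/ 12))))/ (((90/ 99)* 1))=27027/ 3800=7.11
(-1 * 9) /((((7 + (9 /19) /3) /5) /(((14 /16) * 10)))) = -29925 /544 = -55.01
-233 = -233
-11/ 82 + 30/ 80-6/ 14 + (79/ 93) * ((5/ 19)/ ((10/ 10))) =145343/ 4057032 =0.04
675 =675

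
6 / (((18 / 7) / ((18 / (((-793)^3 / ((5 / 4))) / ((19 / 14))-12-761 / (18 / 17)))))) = -0.00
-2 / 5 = -0.40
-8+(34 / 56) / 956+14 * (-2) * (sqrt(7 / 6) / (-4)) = -214127 / 26768+7 * sqrt(42) / 6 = -0.44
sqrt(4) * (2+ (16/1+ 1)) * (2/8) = 19/2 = 9.50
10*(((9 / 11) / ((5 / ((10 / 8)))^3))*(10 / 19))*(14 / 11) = 1575 / 18392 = 0.09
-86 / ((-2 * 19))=43 / 19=2.26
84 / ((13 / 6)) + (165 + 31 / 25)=66628 / 325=205.01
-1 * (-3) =3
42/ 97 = 0.43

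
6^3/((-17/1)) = -216/17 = -12.71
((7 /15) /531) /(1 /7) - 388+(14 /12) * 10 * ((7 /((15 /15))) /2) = -347.16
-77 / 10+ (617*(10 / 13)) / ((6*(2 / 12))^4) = 60699 / 130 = 466.92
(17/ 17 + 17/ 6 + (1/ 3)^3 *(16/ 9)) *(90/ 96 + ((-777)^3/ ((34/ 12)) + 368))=-85338014846215/ 132192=-645561114.49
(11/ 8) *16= 22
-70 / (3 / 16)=-1120 / 3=-373.33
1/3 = 0.33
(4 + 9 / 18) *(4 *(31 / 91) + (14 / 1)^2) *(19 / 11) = 1535580 / 1001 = 1534.05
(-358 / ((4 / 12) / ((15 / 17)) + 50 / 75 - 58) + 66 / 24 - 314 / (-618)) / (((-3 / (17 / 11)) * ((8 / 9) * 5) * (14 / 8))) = -73423391 / 116155160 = -0.63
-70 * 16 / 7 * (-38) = 6080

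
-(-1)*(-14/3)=-14/3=-4.67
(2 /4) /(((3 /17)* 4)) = 17 /24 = 0.71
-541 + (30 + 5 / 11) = -5616 / 11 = -510.55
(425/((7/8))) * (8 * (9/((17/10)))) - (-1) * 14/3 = 432098/21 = 20576.10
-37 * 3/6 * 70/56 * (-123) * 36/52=204795/104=1969.18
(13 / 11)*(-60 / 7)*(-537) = 418860 / 77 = 5439.74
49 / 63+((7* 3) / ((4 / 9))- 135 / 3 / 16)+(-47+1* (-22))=-3425 / 144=-23.78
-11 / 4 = -2.75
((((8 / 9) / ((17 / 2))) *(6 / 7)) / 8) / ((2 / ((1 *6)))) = 4 / 119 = 0.03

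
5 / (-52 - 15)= -5 / 67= -0.07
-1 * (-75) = 75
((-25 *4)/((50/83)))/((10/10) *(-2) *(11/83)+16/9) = -62001/565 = -109.74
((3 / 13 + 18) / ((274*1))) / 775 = 237 / 2760550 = 0.00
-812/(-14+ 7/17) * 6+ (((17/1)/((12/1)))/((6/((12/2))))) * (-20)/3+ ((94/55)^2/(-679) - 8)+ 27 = 6804552926/18485775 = 368.10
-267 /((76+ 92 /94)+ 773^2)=-12549 /28087481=-0.00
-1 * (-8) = 8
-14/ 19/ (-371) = 2/ 1007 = 0.00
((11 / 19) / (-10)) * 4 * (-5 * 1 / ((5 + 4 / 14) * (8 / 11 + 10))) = 847 / 41477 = 0.02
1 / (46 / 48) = 24 / 23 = 1.04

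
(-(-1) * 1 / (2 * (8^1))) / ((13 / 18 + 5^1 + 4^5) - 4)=9 / 147704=0.00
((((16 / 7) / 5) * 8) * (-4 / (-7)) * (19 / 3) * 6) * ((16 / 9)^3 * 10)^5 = 448624815872616295301120000 / 10088665472637801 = 44468202170.98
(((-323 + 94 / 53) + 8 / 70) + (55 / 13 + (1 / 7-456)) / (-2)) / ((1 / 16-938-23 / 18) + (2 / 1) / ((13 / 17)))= 330931296 / 3252399325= 0.10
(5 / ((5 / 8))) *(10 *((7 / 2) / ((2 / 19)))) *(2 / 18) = 2660 / 9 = 295.56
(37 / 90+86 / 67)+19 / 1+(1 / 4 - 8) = 156113 / 12060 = 12.94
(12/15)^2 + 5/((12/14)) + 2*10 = 3971/150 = 26.47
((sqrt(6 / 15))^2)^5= 32 / 3125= 0.01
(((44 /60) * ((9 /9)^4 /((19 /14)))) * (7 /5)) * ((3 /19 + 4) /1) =3.15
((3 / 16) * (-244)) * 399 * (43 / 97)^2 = -3587.22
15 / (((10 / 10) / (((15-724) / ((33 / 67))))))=-237515 / 11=-21592.27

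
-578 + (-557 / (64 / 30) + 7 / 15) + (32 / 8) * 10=-798.63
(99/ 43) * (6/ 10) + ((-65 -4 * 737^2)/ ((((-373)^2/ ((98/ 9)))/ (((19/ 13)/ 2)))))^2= 97757498572300786952/ 6329989668786615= 15443.55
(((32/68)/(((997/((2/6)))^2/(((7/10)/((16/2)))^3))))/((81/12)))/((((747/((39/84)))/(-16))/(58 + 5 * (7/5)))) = -8281/2453895704570400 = -0.00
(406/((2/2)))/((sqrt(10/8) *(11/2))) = 1624 *sqrt(5)/55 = 66.02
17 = 17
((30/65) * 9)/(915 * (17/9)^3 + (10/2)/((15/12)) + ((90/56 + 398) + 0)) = 367416/581141119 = 0.00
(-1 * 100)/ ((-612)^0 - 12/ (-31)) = -3100/ 43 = -72.09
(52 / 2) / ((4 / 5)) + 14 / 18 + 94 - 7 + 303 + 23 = 8033 / 18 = 446.28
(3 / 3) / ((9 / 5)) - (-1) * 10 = 95 / 9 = 10.56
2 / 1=2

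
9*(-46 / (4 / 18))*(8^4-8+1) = -7617807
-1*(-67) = 67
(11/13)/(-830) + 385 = 4154139/10790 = 385.00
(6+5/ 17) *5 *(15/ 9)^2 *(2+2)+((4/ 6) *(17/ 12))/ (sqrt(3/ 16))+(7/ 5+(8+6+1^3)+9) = 34 *sqrt(3)/ 27+286931/ 765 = 377.25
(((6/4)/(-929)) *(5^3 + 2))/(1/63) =-24003/1858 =-12.92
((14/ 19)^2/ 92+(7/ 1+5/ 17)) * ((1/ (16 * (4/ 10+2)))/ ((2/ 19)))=1.81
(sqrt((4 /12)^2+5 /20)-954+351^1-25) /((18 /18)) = -628+sqrt(13) /6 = -627.40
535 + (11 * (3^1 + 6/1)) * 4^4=25879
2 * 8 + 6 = 22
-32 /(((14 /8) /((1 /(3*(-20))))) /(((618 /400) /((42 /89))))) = 18334 /18375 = 1.00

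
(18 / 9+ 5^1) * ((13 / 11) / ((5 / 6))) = 546 / 55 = 9.93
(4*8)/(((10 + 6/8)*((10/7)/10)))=20.84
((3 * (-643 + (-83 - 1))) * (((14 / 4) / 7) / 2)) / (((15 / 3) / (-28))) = 15267 / 5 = 3053.40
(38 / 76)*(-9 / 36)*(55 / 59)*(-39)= 2145 / 472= 4.54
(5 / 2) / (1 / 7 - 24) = -35 / 334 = -0.10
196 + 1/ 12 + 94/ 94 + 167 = 4369/ 12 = 364.08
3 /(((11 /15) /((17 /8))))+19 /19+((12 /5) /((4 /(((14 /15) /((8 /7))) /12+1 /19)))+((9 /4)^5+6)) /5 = 1800998579 /80256000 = 22.44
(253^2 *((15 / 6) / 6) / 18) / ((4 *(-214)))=-320045 / 184896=-1.73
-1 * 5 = -5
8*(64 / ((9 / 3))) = 512 / 3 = 170.67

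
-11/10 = -1.10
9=9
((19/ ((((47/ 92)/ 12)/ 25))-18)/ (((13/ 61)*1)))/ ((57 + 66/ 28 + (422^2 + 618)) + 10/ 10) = 447115116/ 1529133203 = 0.29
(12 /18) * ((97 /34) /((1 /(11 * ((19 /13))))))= 20273 /663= 30.58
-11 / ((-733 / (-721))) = -7931 / 733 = -10.82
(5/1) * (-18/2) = -45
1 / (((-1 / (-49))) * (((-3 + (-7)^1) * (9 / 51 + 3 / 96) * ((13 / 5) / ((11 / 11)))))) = -9.07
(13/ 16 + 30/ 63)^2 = 1.66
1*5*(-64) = -320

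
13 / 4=3.25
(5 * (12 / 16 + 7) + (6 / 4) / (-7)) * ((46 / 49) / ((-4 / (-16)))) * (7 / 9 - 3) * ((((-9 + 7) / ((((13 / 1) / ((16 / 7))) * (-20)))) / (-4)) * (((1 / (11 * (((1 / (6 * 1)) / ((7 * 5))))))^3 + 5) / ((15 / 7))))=4592.93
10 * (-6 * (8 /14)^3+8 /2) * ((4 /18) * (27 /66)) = 9880 /3773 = 2.62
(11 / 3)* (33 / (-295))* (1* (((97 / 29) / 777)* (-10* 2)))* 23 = 1079804 / 1329447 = 0.81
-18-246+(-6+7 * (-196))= -1642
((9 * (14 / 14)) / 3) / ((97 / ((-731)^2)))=1603083 / 97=16526.63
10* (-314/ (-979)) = 3140/ 979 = 3.21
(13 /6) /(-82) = -13 /492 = -0.03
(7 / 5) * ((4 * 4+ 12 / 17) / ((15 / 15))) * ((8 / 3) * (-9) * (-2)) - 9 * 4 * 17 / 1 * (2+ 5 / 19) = -423804 / 1615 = -262.42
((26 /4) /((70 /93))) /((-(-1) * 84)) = 403 /3920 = 0.10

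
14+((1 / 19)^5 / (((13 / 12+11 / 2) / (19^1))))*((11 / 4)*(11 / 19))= 2738565857 / 195611821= 14.00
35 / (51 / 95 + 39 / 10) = 6650 / 843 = 7.89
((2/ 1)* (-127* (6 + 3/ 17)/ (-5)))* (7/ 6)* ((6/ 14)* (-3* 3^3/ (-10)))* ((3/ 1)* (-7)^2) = 31755969/ 170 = 186799.82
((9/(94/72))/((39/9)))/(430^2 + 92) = 81/9419176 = 0.00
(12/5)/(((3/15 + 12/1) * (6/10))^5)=7812500/68412300381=0.00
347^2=120409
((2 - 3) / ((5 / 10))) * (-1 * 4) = 8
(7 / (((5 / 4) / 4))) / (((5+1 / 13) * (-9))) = -728 / 1485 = -0.49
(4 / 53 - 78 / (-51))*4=5784 / 901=6.42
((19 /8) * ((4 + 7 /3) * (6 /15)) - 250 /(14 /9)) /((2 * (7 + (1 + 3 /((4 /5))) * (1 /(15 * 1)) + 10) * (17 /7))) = -64973 /35326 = -1.84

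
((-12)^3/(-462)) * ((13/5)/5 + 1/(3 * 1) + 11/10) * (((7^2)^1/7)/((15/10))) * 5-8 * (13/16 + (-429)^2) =-161938043/110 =-1472164.03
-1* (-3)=3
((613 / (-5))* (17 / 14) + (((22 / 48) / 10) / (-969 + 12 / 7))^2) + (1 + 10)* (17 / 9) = -2367847643004257 / 18485285011200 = -128.09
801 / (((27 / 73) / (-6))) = -12994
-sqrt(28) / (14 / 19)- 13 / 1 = -13- 19* sqrt(7) / 7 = -20.18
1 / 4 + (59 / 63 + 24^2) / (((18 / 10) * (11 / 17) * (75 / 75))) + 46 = 13511825 / 24948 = 541.60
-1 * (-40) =40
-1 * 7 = -7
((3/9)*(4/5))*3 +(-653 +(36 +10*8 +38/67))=-179437/335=-535.63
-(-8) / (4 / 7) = 14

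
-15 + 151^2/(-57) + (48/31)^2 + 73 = -18603367/54777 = -339.62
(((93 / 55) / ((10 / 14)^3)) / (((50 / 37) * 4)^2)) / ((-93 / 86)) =-20191381 / 137500000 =-0.15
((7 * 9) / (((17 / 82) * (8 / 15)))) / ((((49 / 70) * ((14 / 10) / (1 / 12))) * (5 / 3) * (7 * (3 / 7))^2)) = 3075 / 952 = 3.23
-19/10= -1.90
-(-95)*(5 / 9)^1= 475 / 9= 52.78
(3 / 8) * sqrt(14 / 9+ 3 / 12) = sqrt(65) / 16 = 0.50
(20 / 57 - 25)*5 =-7025 / 57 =-123.25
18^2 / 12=27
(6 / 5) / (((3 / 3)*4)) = 3 / 10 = 0.30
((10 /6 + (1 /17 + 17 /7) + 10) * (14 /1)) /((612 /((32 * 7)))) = 565936 /7803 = 72.53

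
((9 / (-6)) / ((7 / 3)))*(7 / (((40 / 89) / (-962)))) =385281 / 40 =9632.02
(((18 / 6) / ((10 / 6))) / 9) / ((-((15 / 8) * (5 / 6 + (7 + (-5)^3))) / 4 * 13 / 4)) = 256 / 228475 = 0.00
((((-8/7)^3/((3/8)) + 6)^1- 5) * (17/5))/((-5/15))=52139/1715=30.40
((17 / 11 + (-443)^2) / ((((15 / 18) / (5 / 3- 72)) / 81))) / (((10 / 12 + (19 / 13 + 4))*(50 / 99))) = -25900499754792 / 61375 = -422004069.32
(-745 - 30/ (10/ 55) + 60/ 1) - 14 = -864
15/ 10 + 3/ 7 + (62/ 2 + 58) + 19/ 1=1539/ 14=109.93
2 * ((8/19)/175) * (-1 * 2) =-32/3325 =-0.01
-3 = -3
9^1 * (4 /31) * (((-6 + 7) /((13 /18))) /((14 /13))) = 324 /217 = 1.49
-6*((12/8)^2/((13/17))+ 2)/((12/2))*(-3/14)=771/728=1.06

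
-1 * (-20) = 20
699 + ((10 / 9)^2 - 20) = 55099 / 81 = 680.23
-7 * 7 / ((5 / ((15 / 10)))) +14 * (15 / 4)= 189 / 5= 37.80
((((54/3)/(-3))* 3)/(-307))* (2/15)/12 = 1/1535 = 0.00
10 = 10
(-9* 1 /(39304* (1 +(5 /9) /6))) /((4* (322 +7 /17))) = -9 /55381648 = -0.00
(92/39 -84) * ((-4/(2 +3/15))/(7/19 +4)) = 1209920/35607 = 33.98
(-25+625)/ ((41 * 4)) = 150/ 41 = 3.66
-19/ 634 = -0.03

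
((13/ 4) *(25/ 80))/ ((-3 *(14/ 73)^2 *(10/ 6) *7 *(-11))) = 69277/ 965888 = 0.07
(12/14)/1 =6/7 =0.86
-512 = -512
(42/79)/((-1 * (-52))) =21/2054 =0.01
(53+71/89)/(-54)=-266/267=-1.00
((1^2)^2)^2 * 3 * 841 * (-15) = -37845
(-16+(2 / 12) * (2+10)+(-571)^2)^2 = 106293604729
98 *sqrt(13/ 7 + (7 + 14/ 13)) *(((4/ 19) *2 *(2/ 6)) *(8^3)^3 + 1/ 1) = 30064772668 *sqrt(20566)/ 741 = 5818548143.31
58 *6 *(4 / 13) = 1392 / 13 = 107.08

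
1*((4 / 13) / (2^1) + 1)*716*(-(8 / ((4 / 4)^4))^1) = -85920 / 13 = -6609.23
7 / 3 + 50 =157 / 3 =52.33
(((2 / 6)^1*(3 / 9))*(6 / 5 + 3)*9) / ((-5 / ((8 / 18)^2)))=-112 / 675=-0.17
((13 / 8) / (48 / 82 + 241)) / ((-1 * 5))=-533 / 396200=-0.00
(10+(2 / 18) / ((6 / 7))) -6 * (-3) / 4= 395 / 27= 14.63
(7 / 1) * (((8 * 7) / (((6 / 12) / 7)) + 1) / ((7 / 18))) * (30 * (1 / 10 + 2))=890190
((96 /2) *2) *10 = 960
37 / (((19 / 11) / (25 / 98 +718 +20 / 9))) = 258632627 / 16758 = 15433.38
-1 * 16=-16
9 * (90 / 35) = 162 / 7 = 23.14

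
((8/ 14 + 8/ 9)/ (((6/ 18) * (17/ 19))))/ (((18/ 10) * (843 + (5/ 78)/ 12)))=0.00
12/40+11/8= 67/40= 1.68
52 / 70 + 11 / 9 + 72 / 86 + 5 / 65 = 506986 / 176085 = 2.88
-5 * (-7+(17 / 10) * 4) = 1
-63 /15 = -21 /5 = -4.20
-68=-68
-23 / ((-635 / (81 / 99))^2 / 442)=-823446 / 48790225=-0.02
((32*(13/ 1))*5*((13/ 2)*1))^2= 182790400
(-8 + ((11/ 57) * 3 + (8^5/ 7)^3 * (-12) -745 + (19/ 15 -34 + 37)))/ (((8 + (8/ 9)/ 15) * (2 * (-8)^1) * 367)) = 135371871694058931/ 5204424064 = 26010922.64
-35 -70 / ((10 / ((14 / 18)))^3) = -2553901 / 72900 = -35.03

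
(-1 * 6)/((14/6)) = -18/7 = -2.57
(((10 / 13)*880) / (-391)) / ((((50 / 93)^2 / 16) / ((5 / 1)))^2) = -421302892032 / 3176875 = -132615.51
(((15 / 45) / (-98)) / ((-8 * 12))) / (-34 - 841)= -1 / 24696000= -0.00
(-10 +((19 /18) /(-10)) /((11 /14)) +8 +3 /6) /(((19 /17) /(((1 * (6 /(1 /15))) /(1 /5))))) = -137530 /209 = -658.04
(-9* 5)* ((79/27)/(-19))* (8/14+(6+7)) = 1975/21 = 94.05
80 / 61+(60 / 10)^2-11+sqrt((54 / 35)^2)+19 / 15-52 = -29308 / 1281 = -22.88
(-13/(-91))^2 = 1/49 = 0.02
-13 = -13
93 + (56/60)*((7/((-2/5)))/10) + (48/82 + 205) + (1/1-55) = 298831/1230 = 242.95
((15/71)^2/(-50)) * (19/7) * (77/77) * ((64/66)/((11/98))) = -12768/609961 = -0.02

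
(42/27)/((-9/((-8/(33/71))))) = 7952/2673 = 2.97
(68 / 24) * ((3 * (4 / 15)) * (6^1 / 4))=17 / 5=3.40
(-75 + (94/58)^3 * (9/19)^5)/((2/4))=-9046175487996/60389578511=-149.80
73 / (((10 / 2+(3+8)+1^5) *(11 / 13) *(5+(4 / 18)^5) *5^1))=56037501 / 276083995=0.20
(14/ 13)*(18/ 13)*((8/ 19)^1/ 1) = 2016/ 3211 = 0.63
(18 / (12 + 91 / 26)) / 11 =36 / 341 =0.11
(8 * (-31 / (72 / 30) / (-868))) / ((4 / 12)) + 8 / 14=13 / 14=0.93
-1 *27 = -27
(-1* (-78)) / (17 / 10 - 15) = -780 / 133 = -5.86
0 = 0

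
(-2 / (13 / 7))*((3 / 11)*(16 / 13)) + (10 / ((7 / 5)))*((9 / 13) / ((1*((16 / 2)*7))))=-99537 / 364364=-0.27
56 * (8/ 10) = 224/ 5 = 44.80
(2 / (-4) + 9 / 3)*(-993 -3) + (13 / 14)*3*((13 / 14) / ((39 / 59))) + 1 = -487077 / 196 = -2485.09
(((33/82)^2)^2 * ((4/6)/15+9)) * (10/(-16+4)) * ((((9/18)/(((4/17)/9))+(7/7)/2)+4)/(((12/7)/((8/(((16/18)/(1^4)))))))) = -70952467509/2893579264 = -24.52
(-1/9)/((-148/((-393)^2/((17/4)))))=17161/629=27.28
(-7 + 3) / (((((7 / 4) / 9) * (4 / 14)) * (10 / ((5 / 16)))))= -9 / 4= -2.25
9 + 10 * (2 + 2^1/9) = 281/9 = 31.22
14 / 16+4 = 39 / 8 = 4.88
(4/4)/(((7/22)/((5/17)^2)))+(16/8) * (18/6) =12688/2023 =6.27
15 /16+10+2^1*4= 303 /16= 18.94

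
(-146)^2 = 21316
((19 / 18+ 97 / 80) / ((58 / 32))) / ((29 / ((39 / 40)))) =21229 / 504600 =0.04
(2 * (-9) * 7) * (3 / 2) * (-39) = 7371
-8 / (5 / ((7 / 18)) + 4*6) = -28 / 129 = -0.22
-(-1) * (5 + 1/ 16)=81/ 16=5.06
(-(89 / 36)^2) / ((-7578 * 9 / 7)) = 0.00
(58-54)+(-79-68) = -143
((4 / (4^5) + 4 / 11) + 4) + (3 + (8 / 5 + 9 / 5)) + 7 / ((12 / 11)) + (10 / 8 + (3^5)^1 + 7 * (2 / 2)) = 11338661 / 42240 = 268.43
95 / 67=1.42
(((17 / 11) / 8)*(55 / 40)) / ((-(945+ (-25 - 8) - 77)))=-17 / 53440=-0.00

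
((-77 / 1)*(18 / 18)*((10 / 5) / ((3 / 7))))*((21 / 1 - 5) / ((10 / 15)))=-8624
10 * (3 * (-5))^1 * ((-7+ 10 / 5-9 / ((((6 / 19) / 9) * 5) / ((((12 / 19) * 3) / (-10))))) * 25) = -17700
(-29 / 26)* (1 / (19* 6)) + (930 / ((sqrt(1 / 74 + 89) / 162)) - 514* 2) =-3047021 / 2964 + 150660* sqrt(487438) / 6587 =14940.71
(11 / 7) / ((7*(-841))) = -11 / 41209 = -0.00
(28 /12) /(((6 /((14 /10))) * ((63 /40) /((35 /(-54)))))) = -490 /2187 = -0.22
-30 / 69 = -10 / 23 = -0.43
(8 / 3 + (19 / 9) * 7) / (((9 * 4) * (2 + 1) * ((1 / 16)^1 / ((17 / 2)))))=5338 / 243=21.97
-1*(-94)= 94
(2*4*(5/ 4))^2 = 100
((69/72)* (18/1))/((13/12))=207/13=15.92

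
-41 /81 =-0.51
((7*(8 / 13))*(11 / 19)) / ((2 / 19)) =308 / 13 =23.69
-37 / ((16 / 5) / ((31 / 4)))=-5735 / 64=-89.61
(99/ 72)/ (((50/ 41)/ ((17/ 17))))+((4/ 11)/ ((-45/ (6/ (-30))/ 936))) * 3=24929/ 4400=5.67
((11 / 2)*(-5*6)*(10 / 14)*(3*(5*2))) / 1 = -24750 / 7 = -3535.71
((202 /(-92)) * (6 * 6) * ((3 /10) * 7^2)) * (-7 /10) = 813.36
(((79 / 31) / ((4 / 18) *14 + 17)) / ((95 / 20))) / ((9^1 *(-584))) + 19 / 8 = 147866367 / 62259656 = 2.37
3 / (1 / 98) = 294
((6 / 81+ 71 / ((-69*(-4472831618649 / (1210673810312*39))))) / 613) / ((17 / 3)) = 3375216920138134 / 1072061700852648267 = 0.00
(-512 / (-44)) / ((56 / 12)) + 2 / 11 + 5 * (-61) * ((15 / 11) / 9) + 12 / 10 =-48899 / 1155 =-42.34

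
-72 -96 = -168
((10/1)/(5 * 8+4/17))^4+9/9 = 13732777921/13680577296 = 1.00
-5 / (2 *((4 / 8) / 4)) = -20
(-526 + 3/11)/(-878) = 5783/9658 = 0.60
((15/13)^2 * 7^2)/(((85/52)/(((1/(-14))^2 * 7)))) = 315/221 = 1.43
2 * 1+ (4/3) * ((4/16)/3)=19/9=2.11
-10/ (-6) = 5/ 3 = 1.67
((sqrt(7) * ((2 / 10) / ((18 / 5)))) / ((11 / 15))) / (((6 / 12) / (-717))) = -1195 * sqrt(7) / 11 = -287.42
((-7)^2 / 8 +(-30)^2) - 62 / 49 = 354705 / 392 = 904.86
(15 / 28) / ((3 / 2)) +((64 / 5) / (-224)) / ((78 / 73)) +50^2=6825829 / 2730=2500.30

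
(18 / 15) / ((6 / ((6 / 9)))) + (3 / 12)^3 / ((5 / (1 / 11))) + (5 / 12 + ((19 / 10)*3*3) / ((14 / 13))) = 404807 / 24640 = 16.43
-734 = -734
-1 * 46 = -46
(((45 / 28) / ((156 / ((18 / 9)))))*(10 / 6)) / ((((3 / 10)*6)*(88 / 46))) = 2875 / 288288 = 0.01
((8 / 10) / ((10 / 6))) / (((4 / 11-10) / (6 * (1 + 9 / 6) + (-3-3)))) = -594 / 1325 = -0.45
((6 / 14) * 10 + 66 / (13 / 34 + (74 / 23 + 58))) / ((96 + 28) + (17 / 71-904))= -42751798 / 6222745837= -0.01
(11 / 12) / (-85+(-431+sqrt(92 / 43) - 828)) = -13244 / 19418089 - 11 *sqrt(989) / 466034136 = -0.00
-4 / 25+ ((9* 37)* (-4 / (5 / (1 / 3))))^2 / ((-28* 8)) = -12377 / 350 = -35.36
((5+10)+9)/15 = 8/5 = 1.60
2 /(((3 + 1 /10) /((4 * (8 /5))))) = 128 /31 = 4.13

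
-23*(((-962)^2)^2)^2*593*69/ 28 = -172572744166310138791284590784/ 7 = -24653249166615734113040660000.00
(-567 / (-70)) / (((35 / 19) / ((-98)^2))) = 1055754 / 25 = 42230.16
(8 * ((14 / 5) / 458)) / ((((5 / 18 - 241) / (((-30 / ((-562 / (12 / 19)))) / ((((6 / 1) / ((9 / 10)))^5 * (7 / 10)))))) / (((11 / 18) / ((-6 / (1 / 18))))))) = 891 / 211906404920000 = 0.00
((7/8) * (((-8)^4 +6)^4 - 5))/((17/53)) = 105040440352919281/136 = 772356179065582.95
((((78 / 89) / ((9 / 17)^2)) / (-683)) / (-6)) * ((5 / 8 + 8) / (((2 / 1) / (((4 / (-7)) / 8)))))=-86411 / 367639776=-0.00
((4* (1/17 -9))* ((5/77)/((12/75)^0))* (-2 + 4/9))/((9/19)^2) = 2194880/136323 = 16.10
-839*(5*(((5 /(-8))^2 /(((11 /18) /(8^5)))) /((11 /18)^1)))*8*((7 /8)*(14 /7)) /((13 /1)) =-154841103.62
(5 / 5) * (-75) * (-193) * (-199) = -2880525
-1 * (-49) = 49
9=9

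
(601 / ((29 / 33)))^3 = 7801268682537 / 24389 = 319868329.27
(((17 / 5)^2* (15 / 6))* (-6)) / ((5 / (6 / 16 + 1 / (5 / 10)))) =-16473 / 200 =-82.36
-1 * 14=-14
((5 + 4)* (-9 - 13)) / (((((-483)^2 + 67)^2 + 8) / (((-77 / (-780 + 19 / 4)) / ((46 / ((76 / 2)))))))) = -6897 / 23118426114109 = -0.00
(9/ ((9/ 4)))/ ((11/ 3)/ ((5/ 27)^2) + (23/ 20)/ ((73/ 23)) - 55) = 29200/ 381661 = 0.08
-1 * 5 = -5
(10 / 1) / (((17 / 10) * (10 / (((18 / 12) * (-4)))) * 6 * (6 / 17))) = -5 / 3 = -1.67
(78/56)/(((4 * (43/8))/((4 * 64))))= 4992/301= 16.58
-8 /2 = -4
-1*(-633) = 633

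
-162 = -162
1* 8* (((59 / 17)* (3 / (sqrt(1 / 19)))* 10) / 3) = 4720* sqrt(19) / 17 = 1210.24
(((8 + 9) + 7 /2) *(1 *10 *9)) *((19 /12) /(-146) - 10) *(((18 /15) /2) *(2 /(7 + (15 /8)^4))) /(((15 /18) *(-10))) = 19881649152 /144717025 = 137.38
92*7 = 644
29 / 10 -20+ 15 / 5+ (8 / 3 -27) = -1153 / 30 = -38.43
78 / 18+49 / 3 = 62 / 3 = 20.67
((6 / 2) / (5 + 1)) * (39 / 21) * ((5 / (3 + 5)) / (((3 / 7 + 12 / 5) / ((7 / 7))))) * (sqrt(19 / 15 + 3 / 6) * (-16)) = -65 * sqrt(1590) / 594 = -4.36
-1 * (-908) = 908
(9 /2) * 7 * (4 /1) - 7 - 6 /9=355 /3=118.33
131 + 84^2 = 7187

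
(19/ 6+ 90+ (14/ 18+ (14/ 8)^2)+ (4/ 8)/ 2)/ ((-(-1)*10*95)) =2801/ 27360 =0.10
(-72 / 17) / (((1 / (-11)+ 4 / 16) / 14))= -6336 / 17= -372.71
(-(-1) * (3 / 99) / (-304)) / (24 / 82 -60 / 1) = 41 / 24558336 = 0.00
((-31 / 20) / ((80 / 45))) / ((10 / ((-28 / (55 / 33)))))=5859 / 4000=1.46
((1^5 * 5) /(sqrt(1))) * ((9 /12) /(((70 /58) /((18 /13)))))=783 /182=4.30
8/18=4/9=0.44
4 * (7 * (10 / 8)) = 35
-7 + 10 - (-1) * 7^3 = 346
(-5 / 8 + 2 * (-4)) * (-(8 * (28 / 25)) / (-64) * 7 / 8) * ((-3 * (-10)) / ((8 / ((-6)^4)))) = -5134.89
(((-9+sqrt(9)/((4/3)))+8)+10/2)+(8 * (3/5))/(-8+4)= 101/20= 5.05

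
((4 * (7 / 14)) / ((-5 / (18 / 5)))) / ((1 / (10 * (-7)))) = 504 / 5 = 100.80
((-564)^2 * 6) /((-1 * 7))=-1908576 /7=-272653.71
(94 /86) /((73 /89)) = 4183 /3139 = 1.33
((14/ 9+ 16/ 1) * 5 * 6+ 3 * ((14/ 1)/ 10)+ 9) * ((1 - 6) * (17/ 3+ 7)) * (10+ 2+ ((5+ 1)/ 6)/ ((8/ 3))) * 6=-2538723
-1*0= 0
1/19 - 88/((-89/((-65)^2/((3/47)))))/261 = 332087087/1324053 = 250.81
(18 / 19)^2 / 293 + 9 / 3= 3.00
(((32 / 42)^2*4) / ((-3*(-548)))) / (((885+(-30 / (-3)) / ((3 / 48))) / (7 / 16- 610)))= -52016 / 63135765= -0.00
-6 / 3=-2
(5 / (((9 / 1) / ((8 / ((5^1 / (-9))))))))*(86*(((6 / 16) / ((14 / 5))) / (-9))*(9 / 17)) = 645 / 119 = 5.42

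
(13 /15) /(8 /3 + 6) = 1 /10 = 0.10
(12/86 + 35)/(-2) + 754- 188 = 47165/86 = 548.43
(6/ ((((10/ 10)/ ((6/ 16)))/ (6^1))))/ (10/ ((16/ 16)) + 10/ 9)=243/ 200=1.22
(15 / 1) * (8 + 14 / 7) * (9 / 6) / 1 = 225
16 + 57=73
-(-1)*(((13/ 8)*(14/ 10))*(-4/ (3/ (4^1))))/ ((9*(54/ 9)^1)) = -91/ 405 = -0.22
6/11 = 0.55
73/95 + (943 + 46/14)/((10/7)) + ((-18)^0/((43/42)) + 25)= 2815158/4085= 689.15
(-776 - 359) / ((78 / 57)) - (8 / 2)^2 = -21981 / 26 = -845.42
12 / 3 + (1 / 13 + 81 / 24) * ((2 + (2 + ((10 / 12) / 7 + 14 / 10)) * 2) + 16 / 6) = 484891 / 10920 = 44.40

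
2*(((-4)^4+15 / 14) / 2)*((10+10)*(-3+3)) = 0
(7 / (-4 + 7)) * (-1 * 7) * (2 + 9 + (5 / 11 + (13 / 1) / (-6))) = -30037 / 198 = -151.70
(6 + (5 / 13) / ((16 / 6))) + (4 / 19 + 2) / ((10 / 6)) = 7.47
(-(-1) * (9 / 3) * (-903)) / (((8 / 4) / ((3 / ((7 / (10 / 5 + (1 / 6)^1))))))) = -5031 / 4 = -1257.75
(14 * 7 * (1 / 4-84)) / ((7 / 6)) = -7035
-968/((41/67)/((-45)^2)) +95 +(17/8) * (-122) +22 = -525356929/164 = -3203395.91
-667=-667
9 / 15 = 0.60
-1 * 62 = -62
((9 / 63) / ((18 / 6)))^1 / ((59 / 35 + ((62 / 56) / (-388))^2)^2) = 49750906278707200 / 2968878475822188747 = 0.02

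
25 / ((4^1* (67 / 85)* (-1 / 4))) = -2125 / 67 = -31.72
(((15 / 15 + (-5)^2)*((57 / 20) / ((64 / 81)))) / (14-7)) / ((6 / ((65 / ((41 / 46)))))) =5982093 / 36736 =162.84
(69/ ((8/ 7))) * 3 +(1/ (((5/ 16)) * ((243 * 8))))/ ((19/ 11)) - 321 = -25831939/ 184680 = -139.87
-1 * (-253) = 253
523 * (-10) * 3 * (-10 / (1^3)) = 156900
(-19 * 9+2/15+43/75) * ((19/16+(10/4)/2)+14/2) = -482143/300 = -1607.14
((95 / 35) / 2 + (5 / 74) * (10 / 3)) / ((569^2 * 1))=2459 / 503124594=0.00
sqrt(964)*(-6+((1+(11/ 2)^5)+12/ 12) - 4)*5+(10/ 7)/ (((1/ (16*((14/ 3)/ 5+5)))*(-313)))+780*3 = 15377972/ 6573+803975*sqrt(241)/ 16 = 782405.09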